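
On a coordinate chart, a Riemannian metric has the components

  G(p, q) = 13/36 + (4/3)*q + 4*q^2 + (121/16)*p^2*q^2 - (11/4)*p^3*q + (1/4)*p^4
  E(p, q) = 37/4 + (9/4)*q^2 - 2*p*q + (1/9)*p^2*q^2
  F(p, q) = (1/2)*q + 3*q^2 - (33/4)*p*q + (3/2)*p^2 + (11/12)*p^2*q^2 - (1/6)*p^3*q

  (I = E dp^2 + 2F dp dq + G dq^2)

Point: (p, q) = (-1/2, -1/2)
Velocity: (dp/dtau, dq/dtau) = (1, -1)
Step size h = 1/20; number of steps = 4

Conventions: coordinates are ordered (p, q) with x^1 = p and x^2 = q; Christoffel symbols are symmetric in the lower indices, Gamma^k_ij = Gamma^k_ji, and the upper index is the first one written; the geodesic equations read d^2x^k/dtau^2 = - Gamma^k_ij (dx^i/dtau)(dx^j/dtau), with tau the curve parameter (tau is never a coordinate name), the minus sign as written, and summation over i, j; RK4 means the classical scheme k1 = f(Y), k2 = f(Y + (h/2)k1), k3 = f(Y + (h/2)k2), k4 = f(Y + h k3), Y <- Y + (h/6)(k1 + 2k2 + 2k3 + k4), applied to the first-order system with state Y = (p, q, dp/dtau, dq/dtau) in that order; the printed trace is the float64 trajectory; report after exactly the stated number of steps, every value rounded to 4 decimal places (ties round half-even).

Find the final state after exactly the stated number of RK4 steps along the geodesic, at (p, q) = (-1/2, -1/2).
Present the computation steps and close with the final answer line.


f(Y) = (dp/dtau, dq/dtau, -Gamma^p_ij Y'^i Y'^j, -Gamma^q_ij Y'^i Y'^j) with the Gammas evaluated at the stage position; h = 0.050000; intermediate values shown to 6 dp
step 0: p = -0.5000, q = -0.5000, dp/dtau = 1.0000, dq/dtau = -1.0000
step 1:
  k1: at (p, q) = (-0.500000, -0.500000), (dp/dtau, dq/dtau) = (1.000000, -1.000000); Gamma_ppp = 0.495614, Gamma_ppq = -0.148681, Gamma_pqq = -0.058312, Gamma_qpp = 3.623217, Gamma_qpq = -0.654673, Gamma_qqq = -2.149955; k1 = (1.000000, -1.000000, -0.734664, -2.782609)
  k2: at (p, q) = (-0.475000, -0.525000), (dp/dtau, dq/dtau) = (0.981633, -1.069565); Gamma_ppp = 0.484803, Gamma_ppq = -0.155289, Gamma_pqq = -0.071126, Gamma_qpp = 3.646377, Gamma_qpq = -0.665767, Gamma_qqq = -2.070240; k2 = (0.981633, -1.069565, -0.711875, -2.543378)
  k3: at (p, q) = (-0.475459, -0.526739), (dp/dtau, dq/dtau) = (0.982203, -1.063584); Gamma_ppp = 0.484649, Gamma_ppq = -0.155952, Gamma_pqq = -0.071549, Gamma_qpp = 3.634290, Gamma_qpq = -0.666616, Gamma_qqq = -2.065798; k3 = (0.982203, -1.063584, -0.712447, -2.561997)
  k4: at (p, q) = (-0.450890, -0.553179), (dp/dtau, dq/dtau) = (0.964378, -1.128100); Gamma_ppp = 0.465253, Gamma_ppq = -0.160685, Gamma_pqq = -0.081723, Gamma_qpp = 3.629360, Gamma_qpq = -0.669627, Gamma_qqq = -1.982755; k4 = (0.964378, -1.128100, -0.678319, -2.309113)
  Y <- Y + (h/6)(k1 + 2k2 + 2k3 + k4): p = -0.4509, q = -0.5533, dp/dtau = 0.9645, dq/dtau = -1.1275
step 2:
  k1: at (p, q) = (-0.450900, -0.553287), (dp/dtau, dq/dtau) = (0.964486, -1.127521); Gamma_ppp = 0.465221, Gamma_ppq = -0.160718, Gamma_pqq = -0.081742, Gamma_qpp = 3.628689, Gamma_qpq = -0.669659, Gamma_qqq = -1.982471; k1 = (0.964486, -1.127521, -0.678400, -2.311688)
  k2: at (p, q) = (-0.426787, -0.581475), (dp/dtau, dq/dtau) = (0.947526, -1.185313); Gamma_ppp = 0.438151, Gamma_ppq = -0.163849, Gamma_pqq = -0.089896, Gamma_qpp = 3.600452, Gamma_qpq = -0.665665, Gamma_qqq = -1.897024; k2 = (0.947526, -1.185313, -0.635116, -2.062492)
  k3: at (p, q) = (-0.427211, -0.582919), (dp/dtau, dq/dtau) = (0.948609, -1.179083); Gamma_ppp = 0.437777, Gamma_ppq = -0.164289, Gamma_pqq = -0.090012, Gamma_qpp = 3.589636, Gamma_qpq = -0.666056, Gamma_qqq = -1.893388; k3 = (0.948609, -1.179083, -0.636311, -2.087857)
  k4: at (p, q) = (-0.403469, -0.612241), (dp/dtau, dq/dtau) = (0.932671, -1.231913); Gamma_ppp = 0.404000, Gamma_ppq = -0.165762, Gamma_pqq = -0.096407, Gamma_qpp = 3.547577, Gamma_qpq = -0.655627, Gamma_qqq = -1.808581; k4 = (0.932671, -1.231913, -0.586032, -1.847818)
  Y <- Y + (h/6)(k1 + 2k2 + 2k3 + k4): p = -0.4035, q = -0.6124, dp/dtau = 0.9328, dq/dtau = -1.2314
step 3:
  k1: at (p, q) = (-0.403488, -0.612355), (dp/dtau, dq/dtau) = (0.932759, -1.231356); Gamma_ppp = 0.403953, Gamma_ppq = -0.165789, Gamma_pqq = -0.096412, Gamma_qpp = 3.546810, Gamma_qpq = -0.655642, Gamma_qqq = -1.808298; k1 = (0.932759, -1.231356, -0.586109, -1.850143)
  k2: at (p, q) = (-0.380169, -0.643139), (dp/dtau, dq/dtau) = (0.918106, -1.277609); Gamma_ppp = 0.364253, Gamma_ppq = -0.165967, Gamma_pqq = -0.101589, Gamma_qpp = 3.493452, Gamma_qpq = -0.639781, Gamma_qqq = -1.724246; k2 = (0.918106, -1.277609, -0.530566, -1.631138)
  k3: at (p, q) = (-0.380535, -0.644295), (dp/dtau, dq/dtau) = (0.919495, -1.272134); Gamma_ppp = 0.363914, Gamma_ppq = -0.166251, Gamma_pqq = -0.101561, Gamma_qpp = 3.484937, Gamma_qpq = -0.640001, Gamma_qqq = -1.721580; k3 = (0.919495, -1.272134, -0.532254, -1.657582)
  k4: at (p, q) = (-0.357513, -0.675962), (dp/dtau, dq/dtau) = (0.906146, -1.314235); Gamma_ppp = 0.319251, Gamma_ppq = -0.165231, Gamma_pqq = -0.105879, Gamma_qpp = 3.428305, Gamma_qpq = -0.619378, Gamma_qqq = -1.640481; k4 = (0.906146, -1.314235, -0.472805, -1.456747)
  Y <- Y + (h/6)(k1 + 2k2 + 2k3 + k4): p = -0.3575, q = -0.6761, dp/dtau = 0.9062, dq/dtau = -1.3137
step 4:
  k1: at (p, q) = (-0.357537, -0.676064), (dp/dtau, dq/dtau) = (0.906221, -1.313725); Gamma_ppp = 0.319212, Gamma_ppq = -0.165251, Gamma_pqq = -0.105875, Gamma_qpp = 3.427621, Gamma_qpq = -0.619389, Gamma_qqq = -1.640257; k1 = (0.906221, -1.313725, -0.472893, -1.458811)
  k2: at (p, q) = (-0.334881, -0.708907), (dp/dtau, dq/dtau) = (0.894399, -1.350195); Gamma_ppp = 0.270100, Gamma_ppq = -0.163418, Gamma_pqq = -0.109749, Gamma_qpp = 3.368443, Gamma_qpq = -0.594737, Gamma_qqq = -1.561679; k2 = (0.894399, -1.350195, -0.410684, -1.284025)
  k3: at (p, q) = (-0.335177, -0.709819), (dp/dtau, dq/dtau) = (0.895954, -1.345826); Gamma_ppp = 0.269869, Gamma_ppq = -0.163597, Gamma_pqq = -0.109669, Gamma_qpp = 3.362170, Gamma_qpq = -0.594915, Gamma_qqq = -1.559830; k3 = (0.895954, -1.345826, -0.412524, -1.308384)
  k4: at (p, q) = (-0.312739, -0.743355), (dp/dtau, dq/dtau) = (0.885595, -1.379144); Gamma_ppp = 0.216950, Gamma_ppq = -0.161137, Gamma_pqq = -0.113458, Gamma_qpp = 3.306209, Gamma_qpq = -0.566702, Gamma_qqq = -1.485012; k4 = (0.885595, -1.379144, -0.347960, -1.152736)
  Y <- Y + (h/6)(k1 + 2k2 + 2k3 + k4): p = -0.3128, q = -0.7434, dp/dtau = 0.8857, dq/dtau = -1.3787

Answer: p = -0.3128, q = -0.7434, dp/dtau = 0.8857, dq/dtau = -1.3787


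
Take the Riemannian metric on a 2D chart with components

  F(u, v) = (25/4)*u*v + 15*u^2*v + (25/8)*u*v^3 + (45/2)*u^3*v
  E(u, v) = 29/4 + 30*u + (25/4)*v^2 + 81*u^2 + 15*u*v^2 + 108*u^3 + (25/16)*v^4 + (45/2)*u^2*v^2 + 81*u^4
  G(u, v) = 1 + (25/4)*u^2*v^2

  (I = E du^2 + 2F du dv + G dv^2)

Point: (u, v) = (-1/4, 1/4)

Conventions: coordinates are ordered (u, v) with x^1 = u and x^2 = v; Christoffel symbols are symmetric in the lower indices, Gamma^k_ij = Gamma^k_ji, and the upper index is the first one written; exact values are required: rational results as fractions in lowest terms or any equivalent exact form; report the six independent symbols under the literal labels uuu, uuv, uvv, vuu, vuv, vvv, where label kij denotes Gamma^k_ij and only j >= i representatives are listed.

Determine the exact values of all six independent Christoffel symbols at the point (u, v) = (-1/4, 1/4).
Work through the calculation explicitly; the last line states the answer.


E = 15121/4096, F = -525/2048, G = 1049/1024 at the point
E_u = 315/64, E_v = 525/256, F_u = 405/512, F_v = -575/512, G_u = -25/128, G_v = 25/128
EG - F^2 = 15221/4096;  g^inv = (4096/15221) * [[1049/1024, 525/2048], [525/2048, 15121/4096]]
first-kind symbols [ij,l] = (1/2)(d_i g_jl + d_j g_il - d_l g_ij): [uu,u] = E_u/2 = 315/128, [uu,v] = F_u - E_v/2 = -15/64, [uv,u] = E_v/2 = 525/512, [uv,v] = G_u/2 = -25/256, [vv,u] = F_v - G_u/2 = -525/512, [vv,v] = G_v/2 = 25/256
Gamma^u_ij = (G*[ij,u] - F*[ij,v])/(EG - F^2), Gamma^v_ij = (E*[ij,v] - F*[ij,u])/(EG - F^2)

Answer: Gamma_uuu = 10080/15221, Gamma_uuv = 4200/15221, Gamma_uvv = -4200/15221, Gamma_vuu = -960/15221, Gamma_vuv = -400/15221, Gamma_vvv = 400/15221


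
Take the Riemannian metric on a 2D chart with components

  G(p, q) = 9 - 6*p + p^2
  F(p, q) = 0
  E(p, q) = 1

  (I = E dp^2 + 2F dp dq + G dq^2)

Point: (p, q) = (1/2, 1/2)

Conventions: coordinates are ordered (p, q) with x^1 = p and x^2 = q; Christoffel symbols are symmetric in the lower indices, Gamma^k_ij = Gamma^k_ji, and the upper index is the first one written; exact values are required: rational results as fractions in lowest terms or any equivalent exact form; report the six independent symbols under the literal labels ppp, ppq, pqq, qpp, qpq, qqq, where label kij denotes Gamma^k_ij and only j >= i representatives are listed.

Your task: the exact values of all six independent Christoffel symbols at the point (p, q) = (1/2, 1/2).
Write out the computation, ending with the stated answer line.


E = 1, F = 0, G = 25/4 at the point
E_p = 0, E_q = 0, F_p = 0, F_q = 0, G_p = -5, G_q = 0
EG - F^2 = 25/4;  g^inv = (4/25) * [[25/4, 0], [0, 1]]
first-kind symbols [ij,l] = (1/2)(d_i g_jl + d_j g_il - d_l g_ij): [pp,p] = E_p/2 = 0, [pp,q] = F_p - E_q/2 = 0, [pq,p] = E_q/2 = 0, [pq,q] = G_p/2 = -5/2, [qq,p] = F_q - G_p/2 = 5/2, [qq,q] = G_q/2 = 0
Gamma^p_ij = (G*[ij,p] - F*[ij,q])/(EG - F^2), Gamma^q_ij = (E*[ij,q] - F*[ij,p])/(EG - F^2)

Answer: Gamma_ppp = 0, Gamma_ppq = 0, Gamma_pqq = 5/2, Gamma_qpp = 0, Gamma_qpq = -2/5, Gamma_qqq = 0


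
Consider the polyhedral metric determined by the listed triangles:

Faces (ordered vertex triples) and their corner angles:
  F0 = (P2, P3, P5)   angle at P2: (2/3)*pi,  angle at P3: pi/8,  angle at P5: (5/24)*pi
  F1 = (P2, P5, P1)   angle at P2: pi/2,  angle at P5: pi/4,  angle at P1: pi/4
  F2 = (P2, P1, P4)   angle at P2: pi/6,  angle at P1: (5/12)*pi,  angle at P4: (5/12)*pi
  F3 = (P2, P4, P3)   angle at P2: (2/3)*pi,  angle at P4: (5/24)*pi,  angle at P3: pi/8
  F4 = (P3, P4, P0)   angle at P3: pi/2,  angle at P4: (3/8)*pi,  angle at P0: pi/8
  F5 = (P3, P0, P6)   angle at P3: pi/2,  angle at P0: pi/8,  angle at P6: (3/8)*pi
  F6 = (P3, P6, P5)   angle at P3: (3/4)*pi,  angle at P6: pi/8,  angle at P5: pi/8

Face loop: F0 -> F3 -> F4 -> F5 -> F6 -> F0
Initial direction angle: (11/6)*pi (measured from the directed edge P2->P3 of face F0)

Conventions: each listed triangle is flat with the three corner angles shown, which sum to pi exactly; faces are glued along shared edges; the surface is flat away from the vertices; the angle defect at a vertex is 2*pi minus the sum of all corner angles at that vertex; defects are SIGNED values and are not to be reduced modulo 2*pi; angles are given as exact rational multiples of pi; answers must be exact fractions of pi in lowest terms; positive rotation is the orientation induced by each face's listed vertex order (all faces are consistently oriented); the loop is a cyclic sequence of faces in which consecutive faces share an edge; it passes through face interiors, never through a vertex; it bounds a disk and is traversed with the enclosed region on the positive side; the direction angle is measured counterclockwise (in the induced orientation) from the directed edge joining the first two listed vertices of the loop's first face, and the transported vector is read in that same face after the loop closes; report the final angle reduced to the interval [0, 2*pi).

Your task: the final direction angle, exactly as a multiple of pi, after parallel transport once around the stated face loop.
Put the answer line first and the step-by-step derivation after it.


Answer: final direction angle = (11/6)*pi

enclosed vertex P3: corner angles sum to 2*pi, defect = 2*pi - 2*pi = 0
adding the enclosed defects to the starting angle (mod 2*pi, induced orientation) gives the holonomy
final angle = (11/6)*pi + 0 = (11/6)*pi (mod 2*pi)


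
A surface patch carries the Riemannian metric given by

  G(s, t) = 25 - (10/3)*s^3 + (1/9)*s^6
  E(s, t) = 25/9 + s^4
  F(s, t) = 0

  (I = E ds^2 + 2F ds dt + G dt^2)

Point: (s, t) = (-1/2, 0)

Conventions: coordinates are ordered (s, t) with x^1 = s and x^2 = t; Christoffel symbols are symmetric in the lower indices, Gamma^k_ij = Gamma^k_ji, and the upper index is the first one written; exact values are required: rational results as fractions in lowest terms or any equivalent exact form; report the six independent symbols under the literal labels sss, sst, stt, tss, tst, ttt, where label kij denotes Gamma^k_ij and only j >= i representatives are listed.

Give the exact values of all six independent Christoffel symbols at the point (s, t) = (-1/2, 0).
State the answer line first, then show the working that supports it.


Answer: Gamma_sss = -36/409, Gamma_sst = 0, Gamma_stt = 363/818, Gamma_tss = 0, Gamma_tst = -6/121, Gamma_ttt = 0

E = 409/144, F = 0, G = 14641/576 at the point
E_s = -1/2, E_t = 0, F_s = 0, F_t = 0, G_s = -121/48, G_t = 0
EG - F^2 = 5988169/82944;  g^inv = (82944/5988169) * [[14641/576, 0], [0, 409/144]]
first-kind symbols [ij,l] = (1/2)(d_i g_jl + d_j g_il - d_l g_ij): [ss,s] = E_s/2 = -1/4, [ss,t] = F_s - E_t/2 = 0, [st,s] = E_t/2 = 0, [st,t] = G_s/2 = -121/96, [tt,s] = F_t - G_s/2 = 121/96, [tt,t] = G_t/2 = 0
Gamma^s_ij = (G*[ij,s] - F*[ij,t])/(EG - F^2), Gamma^t_ij = (E*[ij,t] - F*[ij,s])/(EG - F^2)


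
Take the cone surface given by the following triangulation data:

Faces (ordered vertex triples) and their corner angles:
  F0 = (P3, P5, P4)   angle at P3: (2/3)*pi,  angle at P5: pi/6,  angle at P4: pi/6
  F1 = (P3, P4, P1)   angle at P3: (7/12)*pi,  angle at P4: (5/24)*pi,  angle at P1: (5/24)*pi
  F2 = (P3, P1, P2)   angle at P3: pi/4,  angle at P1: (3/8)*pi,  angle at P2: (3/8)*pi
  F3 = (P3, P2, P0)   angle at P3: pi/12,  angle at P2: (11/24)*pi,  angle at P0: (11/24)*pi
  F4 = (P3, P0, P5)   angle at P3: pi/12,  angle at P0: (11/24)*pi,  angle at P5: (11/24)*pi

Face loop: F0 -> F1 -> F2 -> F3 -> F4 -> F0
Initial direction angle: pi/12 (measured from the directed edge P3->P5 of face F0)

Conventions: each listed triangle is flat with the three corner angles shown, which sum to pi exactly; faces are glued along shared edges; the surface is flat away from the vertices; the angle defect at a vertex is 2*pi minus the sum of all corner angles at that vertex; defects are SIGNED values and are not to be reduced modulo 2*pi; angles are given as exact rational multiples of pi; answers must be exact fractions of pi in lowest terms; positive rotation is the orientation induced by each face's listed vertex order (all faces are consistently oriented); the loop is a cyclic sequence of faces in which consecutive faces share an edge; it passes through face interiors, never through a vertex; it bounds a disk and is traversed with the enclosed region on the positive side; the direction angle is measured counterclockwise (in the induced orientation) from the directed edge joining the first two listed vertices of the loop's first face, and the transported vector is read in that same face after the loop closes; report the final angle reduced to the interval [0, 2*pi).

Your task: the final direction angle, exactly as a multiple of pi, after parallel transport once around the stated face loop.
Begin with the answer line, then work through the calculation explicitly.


Answer: final direction angle = (5/12)*pi

enclosed vertex P3: corner angles sum to (5/3)*pi, defect = 2*pi - (5/3)*pi = pi/3
final direction = starting direction + enclosed defect total, reduced mod 2*pi (induced orientation)
final angle = pi/12 + pi/3 = (5/12)*pi (mod 2*pi)


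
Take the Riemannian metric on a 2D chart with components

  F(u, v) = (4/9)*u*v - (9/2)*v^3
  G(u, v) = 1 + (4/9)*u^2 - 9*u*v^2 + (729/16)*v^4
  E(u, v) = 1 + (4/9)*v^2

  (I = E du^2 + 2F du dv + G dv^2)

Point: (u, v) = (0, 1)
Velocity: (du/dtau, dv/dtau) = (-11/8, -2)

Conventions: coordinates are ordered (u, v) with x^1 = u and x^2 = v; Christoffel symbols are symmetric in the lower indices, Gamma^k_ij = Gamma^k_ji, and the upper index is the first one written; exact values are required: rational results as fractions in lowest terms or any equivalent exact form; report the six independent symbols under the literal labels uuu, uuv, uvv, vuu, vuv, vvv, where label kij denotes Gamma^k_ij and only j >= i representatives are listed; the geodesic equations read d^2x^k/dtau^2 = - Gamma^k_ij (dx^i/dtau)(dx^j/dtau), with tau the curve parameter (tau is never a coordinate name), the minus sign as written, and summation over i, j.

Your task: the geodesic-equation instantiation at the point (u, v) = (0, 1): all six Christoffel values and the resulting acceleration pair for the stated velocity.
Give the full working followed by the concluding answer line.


E = 13/9, F = -9/2, G = 745/16 at the point
E_u = 0, E_v = 8/9, F_u = 4/9, F_v = -27/2, G_u = -9, G_v = 729/4
EG - F^2 = 6769/144;  g^inv = (144/6769) * [[745/16, 9/2], [9/2, 13/9]]
first-kind symbols [ij,l] = (1/2)(d_i g_jl + d_j g_il - d_l g_ij): [uu,u] = E_u/2 = 0, [uu,v] = F_u - E_v/2 = 0, [uv,u] = E_v/2 = 4/9, [uv,v] = G_u/2 = -9/2, [vv,u] = F_v - G_u/2 = -9, [vv,v] = G_v/2 = 729/8
Gamma^u_ij = (G*[ij,u] - F*[ij,v])/(EG - F^2), Gamma^v_ij = (E*[ij,v] - F*[ij,u])/(EG - F^2)
Gamma_uuu = 0, Gamma_uuv = 64/6769, Gamma_uvv = -1296/6769, Gamma_vuu = 0, Gamma_vuv = -648/6769, Gamma_vvv = 13122/6769
d^2u/dtau^2 = -(Gamma_uuu*(-11/8)^2 + 2*Gamma_uuv*(-11/8)*(-2) + Gamma_uvv*(-2)^2) = 4832/6769
d^2v/dtau^2 = -(Gamma_vuu*(-11/8)^2 + 2*Gamma_vuv*(-11/8)*(-2) + Gamma_vvv*(-2)^2) = -48924/6769

Answer: Gamma_uuu = 0, Gamma_uuv = 64/6769, Gamma_uvv = -1296/6769, Gamma_vuu = 0, Gamma_vuv = -648/6769, Gamma_vvv = 13122/6769; accelerations (d^2u/dtau^2, d^2v/dtau^2) = (4832/6769, -48924/6769)


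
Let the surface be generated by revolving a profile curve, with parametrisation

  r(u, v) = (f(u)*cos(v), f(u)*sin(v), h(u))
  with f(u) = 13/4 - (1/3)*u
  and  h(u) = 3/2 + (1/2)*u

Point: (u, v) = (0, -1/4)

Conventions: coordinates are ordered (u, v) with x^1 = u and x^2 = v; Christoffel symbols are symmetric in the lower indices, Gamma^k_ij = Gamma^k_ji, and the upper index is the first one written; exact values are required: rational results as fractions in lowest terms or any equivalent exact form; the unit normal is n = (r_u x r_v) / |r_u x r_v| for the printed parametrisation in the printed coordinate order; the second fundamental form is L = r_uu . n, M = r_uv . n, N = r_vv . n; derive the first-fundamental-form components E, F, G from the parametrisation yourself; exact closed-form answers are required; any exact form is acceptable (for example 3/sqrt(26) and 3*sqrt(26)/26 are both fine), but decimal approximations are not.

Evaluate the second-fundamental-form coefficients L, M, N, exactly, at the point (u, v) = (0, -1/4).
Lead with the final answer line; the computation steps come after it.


Answer: L = 0, M = 0, N = 3*sqrt(13)/4

f = 13/4, f' = -1/3, f'' = 0, h' = 1/2, h'' = 0
E = 13/36, F = 0, G = 169/16; answer radicand W^2 = 13/36
unnormalised second-form numerators: l = 0, m = 0, n = 13/8; L = l/sqrt(13/36), and similarly M = m/sqrt(W^2), N = n/sqrt(W^2)


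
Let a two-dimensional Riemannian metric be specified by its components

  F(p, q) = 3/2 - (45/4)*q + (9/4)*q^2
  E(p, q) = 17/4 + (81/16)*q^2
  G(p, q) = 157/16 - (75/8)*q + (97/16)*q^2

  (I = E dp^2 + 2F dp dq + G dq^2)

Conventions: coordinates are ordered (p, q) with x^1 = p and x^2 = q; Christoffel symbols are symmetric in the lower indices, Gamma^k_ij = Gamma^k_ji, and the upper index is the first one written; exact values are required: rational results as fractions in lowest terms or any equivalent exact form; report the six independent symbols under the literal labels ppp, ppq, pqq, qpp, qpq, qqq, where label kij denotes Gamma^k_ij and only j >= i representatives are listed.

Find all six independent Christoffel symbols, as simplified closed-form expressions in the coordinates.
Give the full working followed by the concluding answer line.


E = 17/4 + (81/16)*q^2; F = 3/2 - (45/4)*q + (9/4)*q^2; G = 157/16 - (75/8)*q + (97/16)*q^2
Gamma^k_ij = (1/2) g^{kl} (d_i g_jl + d_j g_il - d_l g_ij), with g^inv = (1/(EG-F^2)) [[G, -F], [-F, E]]
first partials: E_p = 0, E_q = (81/8)*q, F_p = 0, F_q = -45/4 + (9/2)*q, G_p = 0, G_q = -75/8 + (97/8)*q
D = EG - F^2 = 2525/64 - (195/32)*q - (14815/256)*q^2 + (405/128)*q^3 + (6561/256)*q^4
expanded: Gamma^p_pp = (G E_p - 2F F_p + F E_q)/(2D), Gamma^p_pq = (G E_q - F G_p)/(2D), Gamma^p_qq = (2G F_q - G G_p - F G_q)/(2D), Gamma^q_pp = (2E F_p - E E_q - F E_p)/(2D), Gamma^q_pq = (E G_p - F E_q)/(2D), Gamma^q_qq = (E G_q - 2F F_q + F G_p)/(2D); substitute and cancel common factors

Answer: Gamma_ppp = (2916*q^3 - 14580*q^2 + 1944*q)/(6561*q^4 + 810*q^3 - 14815*q^2 - 1560*q + 10100), Gamma_ppq = (7857*q^3 - 12150*q^2 + 12717*q)/(6561*q^4 + 810*q^3 - 14815*q^2 - 1560*q + 10100), Gamma_pqq = (3492*q^3 - 8100*q^2 + 22476*q - 26460)/(6561*q^4 + 810*q^3 - 14815*q^2 - 1560*q + 10100), Gamma_qpp = (-6561*q^3 - 5508*q)/(6561*q^4 + 810*q^3 - 14815*q^2 - 1560*q + 10100), Gamma_qpq = (-2916*q^3 + 14580*q^2 - 1944*q)/(6561*q^4 + 810*q^3 - 14815*q^2 - 1560*q + 10100), Gamma_qqq = (5265*q^3 + 13365*q^2 - 27532*q - 780)/(6561*q^4 + 810*q^3 - 14815*q^2 - 1560*q + 10100)


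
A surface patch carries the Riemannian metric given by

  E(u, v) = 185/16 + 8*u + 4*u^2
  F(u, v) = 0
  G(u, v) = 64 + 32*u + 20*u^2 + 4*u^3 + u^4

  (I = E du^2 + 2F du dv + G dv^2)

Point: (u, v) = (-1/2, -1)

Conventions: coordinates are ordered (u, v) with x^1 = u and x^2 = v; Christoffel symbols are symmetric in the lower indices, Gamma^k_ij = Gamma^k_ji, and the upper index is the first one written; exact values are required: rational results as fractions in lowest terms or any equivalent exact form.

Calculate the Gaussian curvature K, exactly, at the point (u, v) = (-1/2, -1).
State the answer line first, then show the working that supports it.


Answer: K = -15488/544301

E = 137/16, F = 0, G = 841/16, EG - F^2 = 115217/256 at the point
E_u = 4, E_v = 0, F_u = 0, F_v = 0, G_u = 29/2, G_v = 0
E_vv = 0, F_uv = 0, G_uu = 31
Compute both Brioschi determinants and normalise by (EG - F^2)^2.
M1 = [[-E_vv/2 + F_uv - G_uu/2, E_u/2, F_u - E_v/2], [F_v - G_u/2, E, F], [G_v/2, F, G]] = [[-31/2, 2, 0], [-29/4, 137/16, 0], [0, 0, 841/16]]; det M1 = -3181503/512
M2 = [[0, E_v/2, G_u/2], [E_v/2, E, F], [G_u/2, F, G]] = [[0, 0, 29/4], [0, 137/16, 0], [29/4, 0, 841/16]]; det M2 = -115217/256
det M1 - det M2 = -2951069/512; K = -2951069/512 / (115217/256)^2 = -15488/544301


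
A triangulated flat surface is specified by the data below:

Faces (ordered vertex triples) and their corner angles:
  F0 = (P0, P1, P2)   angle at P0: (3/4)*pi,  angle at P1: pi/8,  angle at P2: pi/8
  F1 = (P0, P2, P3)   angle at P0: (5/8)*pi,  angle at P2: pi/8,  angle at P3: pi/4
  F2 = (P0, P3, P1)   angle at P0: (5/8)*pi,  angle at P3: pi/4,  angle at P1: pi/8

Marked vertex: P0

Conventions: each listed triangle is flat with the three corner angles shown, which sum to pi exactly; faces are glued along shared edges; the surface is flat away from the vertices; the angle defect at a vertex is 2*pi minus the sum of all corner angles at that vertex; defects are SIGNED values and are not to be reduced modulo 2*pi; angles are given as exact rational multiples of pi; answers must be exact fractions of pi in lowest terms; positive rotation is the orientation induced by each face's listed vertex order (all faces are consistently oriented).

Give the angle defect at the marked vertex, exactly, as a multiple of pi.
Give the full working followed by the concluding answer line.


Sum of corner angles at P0: 2*pi
defect = 2*pi - 2*pi

Answer: defect(P0) = 0


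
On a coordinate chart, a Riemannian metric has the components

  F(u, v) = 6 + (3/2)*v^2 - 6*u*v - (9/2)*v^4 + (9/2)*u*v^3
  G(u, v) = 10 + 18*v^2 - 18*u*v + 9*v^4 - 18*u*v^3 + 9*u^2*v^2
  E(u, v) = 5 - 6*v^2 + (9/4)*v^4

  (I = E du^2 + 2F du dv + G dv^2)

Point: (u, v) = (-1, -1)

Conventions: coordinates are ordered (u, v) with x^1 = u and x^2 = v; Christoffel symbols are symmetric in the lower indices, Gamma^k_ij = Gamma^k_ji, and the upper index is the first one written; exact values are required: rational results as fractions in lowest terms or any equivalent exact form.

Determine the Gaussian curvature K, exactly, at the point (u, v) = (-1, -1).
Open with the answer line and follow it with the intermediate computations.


Answer: K = -144/1681

E = 5/4, F = 3/2, G = 10, EG - F^2 = 41/4 at the point
E_u = 0, E_v = 3, F_u = 3/2, F_v = 15/2, G_u = 18, G_v = -18
E_vv = 15, F_uv = 15/2, G_uu = 18
Brioschi: K = (det M1 - det M2) / (EG - F^2)^2 with the standard first/second-derivative matrices M1, M2.
M1 = [[-E_vv/2 + F_uv - G_uu/2, E_u/2, F_u - E_v/2], [F_v - G_u/2, E, F], [G_v/2, F, G]] = [[-9, 0, 0], [-3/2, 5/4, 3/2], [-9, 3/2, 10]]; det M1 = -369/4
M2 = [[0, E_v/2, G_u/2], [E_v/2, E, F], [G_u/2, F, G]] = [[0, 3/2, 9], [3/2, 5/4, 3/2], [9, 3/2, 10]]; det M2 = -333/4
det M1 - det M2 = -9; K = -9 / (41/4)^2 = -144/1681


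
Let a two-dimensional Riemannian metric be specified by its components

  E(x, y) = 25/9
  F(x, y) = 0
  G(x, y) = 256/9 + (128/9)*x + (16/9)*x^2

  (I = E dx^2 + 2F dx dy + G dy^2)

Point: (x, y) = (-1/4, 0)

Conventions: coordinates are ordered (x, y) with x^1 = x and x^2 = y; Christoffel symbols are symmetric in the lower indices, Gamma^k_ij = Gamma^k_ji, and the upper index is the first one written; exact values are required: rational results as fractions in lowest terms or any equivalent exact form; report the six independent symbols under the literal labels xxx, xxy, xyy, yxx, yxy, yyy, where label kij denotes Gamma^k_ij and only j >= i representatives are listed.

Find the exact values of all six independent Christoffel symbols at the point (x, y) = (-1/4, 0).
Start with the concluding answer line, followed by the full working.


Answer: Gamma_xxx = 0, Gamma_xxy = 0, Gamma_xyy = -12/5, Gamma_yxx = 0, Gamma_yxy = 4/15, Gamma_yyy = 0

E = 25/9, F = 0, G = 25 at the point
E_x = 0, E_y = 0, F_x = 0, F_y = 0, G_x = 40/3, G_y = 0
EG - F^2 = 625/9;  g^inv = (9/625) * [[25, 0], [0, 25/9]]
first-kind symbols [ij,l] = (1/2)(d_i g_jl + d_j g_il - d_l g_ij): [xx,x] = E_x/2 = 0, [xx,y] = F_x - E_y/2 = 0, [xy,x] = E_y/2 = 0, [xy,y] = G_x/2 = 20/3, [yy,x] = F_y - G_x/2 = -20/3, [yy,y] = G_y/2 = 0
Gamma^x_ij = (G*[ij,x] - F*[ij,y])/(EG - F^2), Gamma^y_ij = (E*[ij,y] - F*[ij,x])/(EG - F^2)


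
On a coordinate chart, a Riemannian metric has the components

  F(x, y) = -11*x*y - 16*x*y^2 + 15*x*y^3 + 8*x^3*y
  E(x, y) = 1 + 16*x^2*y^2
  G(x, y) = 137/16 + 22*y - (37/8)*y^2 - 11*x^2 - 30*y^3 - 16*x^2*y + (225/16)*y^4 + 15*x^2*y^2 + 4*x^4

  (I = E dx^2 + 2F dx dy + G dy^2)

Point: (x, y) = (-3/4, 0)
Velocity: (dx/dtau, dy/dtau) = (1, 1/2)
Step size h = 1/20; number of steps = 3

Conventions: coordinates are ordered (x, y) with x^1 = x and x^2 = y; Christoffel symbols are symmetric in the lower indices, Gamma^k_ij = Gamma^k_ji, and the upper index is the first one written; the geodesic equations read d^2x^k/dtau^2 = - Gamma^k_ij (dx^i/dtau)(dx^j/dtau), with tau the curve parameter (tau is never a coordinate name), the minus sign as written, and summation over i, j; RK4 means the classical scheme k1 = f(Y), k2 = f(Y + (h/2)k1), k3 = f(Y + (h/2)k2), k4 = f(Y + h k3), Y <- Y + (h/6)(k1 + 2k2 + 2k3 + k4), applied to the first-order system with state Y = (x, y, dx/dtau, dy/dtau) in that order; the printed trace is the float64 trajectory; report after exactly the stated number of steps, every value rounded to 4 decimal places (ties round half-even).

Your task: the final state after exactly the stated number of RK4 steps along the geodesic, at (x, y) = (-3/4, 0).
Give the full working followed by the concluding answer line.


f(Y) = (dx/dtau, dy/dtau, -Gamma^x_ij Y'^i Y'^j, -Gamma^y_ij Y'^i Y'^j) with the Gammas evaluated at the stage position; h = 0.050000; intermediate values shown to 6 dp
step 0: x = -0.7500, y = 0.0000, dx/dtau = 1.0000, dy/dtau = 0.5000
step 1:
  k1: at (x, y) = (-0.750000, 0.000000), (dx/dtau, dy/dtau) = (1.000000, 0.500000); Gamma_xxx = 0.000000, Gamma_xxy = 0.000000, Gamma_xyy = 0.000000, Gamma_yxx = 0.000000, Gamma_yxy = 1.339056, Gamma_yyy = 1.785408; k1 = (1.000000, 0.500000, 0.000000, -1.785408)
  k2: at (x, y) = (-0.725000, 0.012500), (dx/dtau, dy/dtau) = (1.000000, 0.455365); Gamma_xxx = -0.000447, Gamma_xxy = 0.025910, Gamma_xyy = 0.034900, Gamma_yxx = -0.021543, Gamma_yxy = 1.249491, Gamma_yyy = 1.683043; k2 = (1.000000, 0.455365, -0.030387, -1.465397)
  k3: at (x, y) = (-0.725000, 0.011384), (dx/dtau, dy/dtau) = (0.999240, 0.463365); Gamma_xxx = -0.000372, Gamma_xxy = 0.023687, Gamma_xyy = 0.031974, Gamma_yxx = -0.019646, Gamma_yxy = 1.251140, Gamma_yyy = 1.688875; k3 = (0.999240, 0.463365, -0.028428, -1.501586)
  k4: at (x, y) = (-0.700038, 0.023168), (dx/dtau, dy/dtau) = (0.998579, 0.424921); Gamma_xxx = -0.001346, Gamma_xxy = 0.040677, Gamma_xyy = 0.055583, Gamma_yxx = -0.038609, Gamma_yxy = 1.166589, Gamma_yyy = 1.594073; k4 = (0.998579, 0.424921, -0.043213, -1.239329)
  Y <- Y + (h/6)(k1 + 2k2 + 2k3 + k4): x = -0.7000, y = 0.0230, dx/dtau = 0.9987, dy/dtau = 0.4253
step 2:
  k1: at (x, y) = (-0.700025, 0.023020), (dx/dtau, dy/dtau) = (0.998660, 0.425344); Gamma_xxx = -0.001330, Gamma_xxy = 0.040433, Gamma_xyy = 0.055267, Gamma_yxx = -0.038368, Gamma_yxy = 1.166763, Gamma_yyy = 1.594806; k1 = (0.998660, 0.425344, -0.043023, -1.241485)
  k2: at (x, y) = (-0.675058, 0.033653), (dx/dtau, dy/dtau) = (0.997584, 0.394307); Gamma_xxx = -0.002504, Gamma_xxy = 0.050230, Gamma_xyy = 0.069713, Gamma_yxx = -0.054257, Gamma_yxy = 1.088348, Gamma_yyy = 1.510498; k2 = (0.997584, 0.394307, -0.047863, -1.037067)
  k3: at (x, y) = (-0.675085, 0.032878), (dx/dtau, dy/dtau) = (0.997463, 0.399417); Gamma_xxx = -0.002396, Gamma_xxy = 0.049198, Gamma_xyy = 0.068384, Gamma_yxx = -0.053057, Gamma_yxy = 1.089444, Gamma_yyy = 1.514306; k3 = (0.997463, 0.399417, -0.047727, -1.056874)
  k4: at (x, y) = (-0.650151, 0.042991), (dx/dtau, dy/dtau) = (0.996273, 0.372500); Gamma_xxx = -0.003630, Gamma_xxy = 0.054901, Gamma_xyy = 0.077637, Gamma_yxx = -0.067203, Gamma_yxy = 1.016316, Gamma_yyy = 1.437194; k4 = (0.996273, 0.372500, -0.047919, -0.887052)
  Y <- Y + (h/6)(k1 + 2k2 + 2k3 + k4): x = -0.6501, y = 0.0429, dx/dtau = 0.9963, dy/dtau = 0.3727
step 3:
  k1: at (x, y) = (-0.650149, 0.042897), (dx/dtau, dy/dtau) = (0.996309, 0.372707); Gamma_xxx = -0.003616, Gamma_xxy = 0.054797, Gamma_xyy = 0.077504, Gamma_yxx = -0.067064, Gamma_yxy = 1.016426, Gamma_yyy = 1.437628; k1 = (0.996309, 0.372707, -0.047873, -0.887994)
  k2: at (x, y) = (-0.625242, 0.052215), (dx/dtau, dy/dtau) = (0.995112, 0.350507); Gamma_xxx = -0.004775, Gamma_xxy = 0.057177, Gamma_xyy = 0.082495, Gamma_yxx = -0.079229, Gamma_yxy = 0.948713, Gamma_yyy = 1.368801; k2 = (0.995112, 0.350507, -0.045293, -0.751520)
  k3: at (x, y) = (-0.625271, 0.051660), (dx/dtau, dy/dtau) = (0.995176, 0.353919); Gamma_xxx = -0.004682, Gamma_xxy = 0.056668, Gamma_xyy = 0.081850, Gamma_yxx = -0.078440, Gamma_yxy = 0.949405, Gamma_yyy = 1.371313; k3 = (0.995176, 0.353919, -0.045534, -0.762868)
  k4: at (x, y) = (-0.600390, 0.060593), (dx/dtau, dy/dtau) = (0.994032, 0.334564); Gamma_xxx = -0.005765, Gamma_xxy = 0.057120, Gamma_xyy = 0.084329, Gamma_yxx = -0.089437, Gamma_yxy = 0.886191, Gamma_yyy = 1.308330; k4 = (0.994032, 0.334564, -0.041735, -0.647509)
  Y <- Y + (h/6)(k1 + 2k2 + 2k3 + k4): x = -0.6004, y = 0.0605, dx/dtau = 0.9940, dy/dtau = 0.3347

Answer: x = -0.6004, y = 0.0605, dx/dtau = 0.9940, dy/dtau = 0.3347


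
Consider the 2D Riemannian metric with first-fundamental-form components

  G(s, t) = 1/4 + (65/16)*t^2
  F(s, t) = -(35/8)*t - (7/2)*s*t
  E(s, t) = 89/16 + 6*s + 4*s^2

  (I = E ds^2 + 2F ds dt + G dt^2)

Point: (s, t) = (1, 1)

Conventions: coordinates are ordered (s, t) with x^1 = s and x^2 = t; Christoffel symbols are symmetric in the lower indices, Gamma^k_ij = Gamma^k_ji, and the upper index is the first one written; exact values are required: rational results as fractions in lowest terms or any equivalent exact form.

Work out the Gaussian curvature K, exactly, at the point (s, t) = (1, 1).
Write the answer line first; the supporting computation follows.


Answer: K = 3584/567675

E = 249/16, F = -63/8, G = 69/16, EG - F^2 = 1305/256 at the point
E_s = 14, E_t = 0, F_s = -7/2, F_t = -63/8, G_s = 0, G_t = 65/8
E_tt = 0, F_st = -7/2, G_ss = 0
Evaluate Brioschi's two determinant matrices M1, M2 and divide by (EG - F^2)^2.
M1 = [[-E_tt/2 + F_st - G_ss/2, E_s/2, F_s - E_t/2], [F_t - G_s/2, E, F], [G_t/2, F, G]] = [[-7/2, 7, -7/2], [-63/8, 249/16, -63/8], [65/16, -63/8, 69/16]]; det M1 = 21/128
M2 = [[0, E_t/2, G_s/2], [E_t/2, E, F], [G_s/2, F, G]] = [[0, 0, 0], [0, 249/16, -63/8], [0, -63/8, 69/16]]; det M2 = 0
det M1 - det M2 = 21/128; K = 21/128 / (1305/256)^2 = 3584/567675


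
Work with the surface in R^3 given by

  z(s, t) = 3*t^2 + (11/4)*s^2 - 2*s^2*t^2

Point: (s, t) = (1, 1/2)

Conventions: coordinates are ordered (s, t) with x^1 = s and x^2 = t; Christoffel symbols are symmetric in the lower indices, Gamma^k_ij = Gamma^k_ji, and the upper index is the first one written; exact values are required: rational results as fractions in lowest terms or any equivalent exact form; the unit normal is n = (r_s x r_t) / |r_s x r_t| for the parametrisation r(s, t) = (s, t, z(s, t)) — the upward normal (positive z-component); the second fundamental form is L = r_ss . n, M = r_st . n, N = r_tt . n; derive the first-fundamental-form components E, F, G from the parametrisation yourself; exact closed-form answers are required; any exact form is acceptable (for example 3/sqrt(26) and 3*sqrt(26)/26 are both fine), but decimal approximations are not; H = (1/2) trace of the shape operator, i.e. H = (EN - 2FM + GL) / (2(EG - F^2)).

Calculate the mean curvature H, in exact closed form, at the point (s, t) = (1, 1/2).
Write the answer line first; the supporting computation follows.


Answer: H = 350*sqrt(89)/7921

z_s = 9/2, z_t = 1, z_ss = 9/2, z_st = -4, z_tt = 2
E = 85/4, F = 9/2, G = 2; answer radicand W^2 = 89/4
unnormalised second-form numerators: l = 9/2, m = -4, n = 2; L = l/sqrt(89/4), and similarly M = m/sqrt(W^2), N = n/sqrt(W^2)
H = (E*n - 2*F*m + G*l) / (2*(EG - F^2)*sqrt(W^2)); E*n - 2*F*m + G*l = 175/2, EG - F^2 = 89/4, so H = (175/89)/sqrt(89/4)


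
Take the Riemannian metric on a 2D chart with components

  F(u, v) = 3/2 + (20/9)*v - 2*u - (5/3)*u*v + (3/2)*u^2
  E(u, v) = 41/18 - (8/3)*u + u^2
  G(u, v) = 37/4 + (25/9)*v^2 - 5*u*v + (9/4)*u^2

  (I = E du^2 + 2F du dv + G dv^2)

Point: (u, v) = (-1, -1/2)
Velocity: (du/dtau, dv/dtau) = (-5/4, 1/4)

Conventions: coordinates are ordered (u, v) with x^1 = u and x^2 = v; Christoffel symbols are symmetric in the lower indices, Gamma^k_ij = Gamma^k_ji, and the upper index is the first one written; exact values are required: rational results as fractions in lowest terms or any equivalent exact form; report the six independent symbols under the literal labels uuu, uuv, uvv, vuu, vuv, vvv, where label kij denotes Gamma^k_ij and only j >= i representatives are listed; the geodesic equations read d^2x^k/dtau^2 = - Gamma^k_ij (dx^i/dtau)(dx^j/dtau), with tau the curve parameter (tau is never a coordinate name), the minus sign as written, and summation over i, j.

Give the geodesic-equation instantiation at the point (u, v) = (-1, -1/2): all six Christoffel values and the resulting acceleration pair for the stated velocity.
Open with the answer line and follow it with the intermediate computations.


Answer: Gamma_uuu = -712/3477, Gamma_uuv = 220/3477, Gamma_uvv = 1056/1159, Gamma_vuu = -1270/3477, Gamma_vuv = -428/3477, Gamma_vvv = -200/1159; accelerations (d^2u/dtau^2, d^2v/dtau^2) = (1052/3477, 14035/27816)

E = 107/18, F = 55/18, G = 349/36 at the point
E_u = -14/3, E_v = 0, F_u = -25/6, F_v = 35/9, G_u = -2, G_v = 20/9
EG - F^2 = 1159/24;  g^inv = (24/1159) * [[349/36, -55/18], [-55/18, 107/18]]
first-kind symbols [ij,l] = (1/2)(d_i g_jl + d_j g_il - d_l g_ij): [uu,u] = E_u/2 = -7/3, [uu,v] = F_u - E_v/2 = -25/6, [uv,u] = E_v/2 = 0, [uv,v] = G_u/2 = -1, [vv,u] = F_v - G_u/2 = 44/9, [vv,v] = G_v/2 = 10/9
Gamma^u_ij = (G*[ij,u] - F*[ij,v])/(EG - F^2), Gamma^v_ij = (E*[ij,v] - F*[ij,u])/(EG - F^2)
Gamma_uuu = -712/3477, Gamma_uuv = 220/3477, Gamma_uvv = 1056/1159, Gamma_vuu = -1270/3477, Gamma_vuv = -428/3477, Gamma_vvv = -200/1159
d^2u/dtau^2 = -(Gamma_uuu*(-5/4)^2 + 2*Gamma_uuv*(-5/4)*(1/4) + Gamma_uvv*(1/4)^2) = 1052/3477
d^2v/dtau^2 = -(Gamma_vuu*(-5/4)^2 + 2*Gamma_vuv*(-5/4)*(1/4) + Gamma_vvv*(1/4)^2) = 14035/27816


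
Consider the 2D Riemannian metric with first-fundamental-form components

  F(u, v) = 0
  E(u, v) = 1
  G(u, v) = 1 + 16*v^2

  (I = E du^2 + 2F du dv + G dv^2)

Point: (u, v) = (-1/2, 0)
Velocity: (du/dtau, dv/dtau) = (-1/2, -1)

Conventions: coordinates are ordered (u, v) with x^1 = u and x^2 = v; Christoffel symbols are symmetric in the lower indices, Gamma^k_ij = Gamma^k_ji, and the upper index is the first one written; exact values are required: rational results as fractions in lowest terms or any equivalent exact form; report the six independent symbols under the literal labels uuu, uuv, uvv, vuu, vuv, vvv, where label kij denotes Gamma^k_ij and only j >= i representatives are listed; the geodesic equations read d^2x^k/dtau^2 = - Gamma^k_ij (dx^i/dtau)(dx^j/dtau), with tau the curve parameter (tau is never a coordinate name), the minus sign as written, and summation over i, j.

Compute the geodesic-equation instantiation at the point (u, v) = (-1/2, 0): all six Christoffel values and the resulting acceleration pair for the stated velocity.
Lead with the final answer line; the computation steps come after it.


Answer: Gamma_uuu = 0, Gamma_uuv = 0, Gamma_uvv = 0, Gamma_vuu = 0, Gamma_vuv = 0, Gamma_vvv = 0; accelerations (d^2u/dtau^2, d^2v/dtau^2) = (0, 0)

E = 1, F = 0, G = 1 at the point
E_u = 0, E_v = 0, F_u = 0, F_v = 0, G_u = 0, G_v = 0
EG - F^2 = 1;  g^inv = (1) * [[1, 0], [0, 1]]
first-kind symbols [ij,l] = (1/2)(d_i g_jl + d_j g_il - d_l g_ij): [uu,u] = E_u/2 = 0, [uu,v] = F_u - E_v/2 = 0, [uv,u] = E_v/2 = 0, [uv,v] = G_u/2 = 0, [vv,u] = F_v - G_u/2 = 0, [vv,v] = G_v/2 = 0
Gamma^u_ij = (G*[ij,u] - F*[ij,v])/(EG - F^2), Gamma^v_ij = (E*[ij,v] - F*[ij,u])/(EG - F^2)
Gamma_uuu = 0, Gamma_uuv = 0, Gamma_uvv = 0, Gamma_vuu = 0, Gamma_vuv = 0, Gamma_vvv = 0
d^2u/dtau^2 = -(Gamma_uuu*(-1/2)^2 + 2*Gamma_uuv*(-1/2)*(-1) + Gamma_uvv*(-1)^2) = 0
d^2v/dtau^2 = -(Gamma_vuu*(-1/2)^2 + 2*Gamma_vuv*(-1/2)*(-1) + Gamma_vvv*(-1)^2) = 0


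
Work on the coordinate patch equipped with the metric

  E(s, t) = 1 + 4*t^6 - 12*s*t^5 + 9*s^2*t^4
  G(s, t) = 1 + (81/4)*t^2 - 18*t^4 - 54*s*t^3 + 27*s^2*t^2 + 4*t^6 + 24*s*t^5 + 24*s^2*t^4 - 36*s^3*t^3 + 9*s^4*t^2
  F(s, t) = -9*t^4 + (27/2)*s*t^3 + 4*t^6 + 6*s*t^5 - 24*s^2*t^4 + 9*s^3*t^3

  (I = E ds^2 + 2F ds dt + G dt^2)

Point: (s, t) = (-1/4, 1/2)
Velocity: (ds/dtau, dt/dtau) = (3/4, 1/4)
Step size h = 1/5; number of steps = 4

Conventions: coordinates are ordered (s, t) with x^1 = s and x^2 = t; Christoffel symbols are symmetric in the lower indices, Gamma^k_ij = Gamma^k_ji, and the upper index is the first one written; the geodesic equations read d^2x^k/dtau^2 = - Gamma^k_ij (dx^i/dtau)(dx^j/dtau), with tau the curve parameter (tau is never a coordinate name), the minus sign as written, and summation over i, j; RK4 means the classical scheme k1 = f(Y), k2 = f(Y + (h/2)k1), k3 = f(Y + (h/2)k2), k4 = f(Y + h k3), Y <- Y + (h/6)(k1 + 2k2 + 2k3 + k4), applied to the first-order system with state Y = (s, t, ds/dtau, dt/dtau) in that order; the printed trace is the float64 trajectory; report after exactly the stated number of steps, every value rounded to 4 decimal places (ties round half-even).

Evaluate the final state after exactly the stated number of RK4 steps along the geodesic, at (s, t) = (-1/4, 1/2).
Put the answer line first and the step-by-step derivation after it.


Answer: s = 0.3486, t = 0.7075, ds/dtau = 0.7489, dt/dtau = 0.2534

f(Y) = (ds/dtau, dt/dtau, -Gamma^s_ij Y'^i Y'^j, -Gamma^t_ij Y'^i Y'^j) with the Gammas evaluated at the stage position; h = 0.200000; intermediate values shown to 6 dp
step 0: s = -0.2500, t = 0.5000, ds/dtau = 0.7500, dt/dtau = 0.2500
step 1:
  k1: at (s, t) = (-0.250000, 0.500000), (ds/dtau, dt/dtau) = (0.750000, 0.250000); Gamma_sss = -0.045034, Gamma_sst = 0.135103, Gamma_stt = -0.281464, Gamma_tss = 0.254121, Gamma_tst = -0.762364, Gamma_ttt = 1.588259; k1 = (0.750000, 0.250000, -0.007740, 0.043677)
  k2: at (s, t) = (-0.175000, 0.525000), (ds/dtau, dt/dtau) = (0.749226, 0.254368); Gamma_sss = -0.051279, Gamma_sst = 0.136743, Gamma_stt = -0.250579, Gamma_tss = 0.284764, Gamma_tst = -0.759371, Gamma_ttt = 1.391535; k2 = (0.749226, 0.254368, -0.007123, 0.039554)
  k3: at (s, t) = (-0.175077, 0.525437), (ds/dtau, dt/dtau) = (0.749288, 0.253955); Gamma_sss = -0.051410, Gamma_sst = 0.137081, Gamma_stt = -0.250727, Gamma_tss = 0.285051, Gamma_tst = -0.760061, Gamma_ttt = 1.390185; k3 = (0.749288, 0.253955, -0.007135, 0.039563)
  k4: at (s, t) = (-0.100142, 0.550791), (ds/dtau, dt/dtau) = (0.748573, 0.257913); Gamma_sss = -0.058022, Gamma_sst = 0.137142, Gamma_stt = -0.214956, Gamma_tss = 0.319653, Gamma_tst = -0.755541, Gamma_ttt = 1.184238; k4 = (0.748573, 0.257913, -0.006143, 0.033844)
  Y <- Y + (h/6)(k1 + 2k2 + 2k3 + k4): s = -0.1001, t = 0.5508, ds/dtau = 0.7486, dt/dtau = 0.2579
step 2:
  k1: at (s, t) = (-0.100147, 0.550819), (ds/dtau, dt/dtau) = (0.748587, 0.257859); Gamma_sss = -0.058031, Gamma_sst = 0.137165, Gamma_stt = -0.214963, Gamma_tss = 0.319673, Gamma_tst = -0.755589, Gamma_ttt = 1.184154; k1 = (0.748587, 0.257859, -0.006141, 0.033827)
  k2: at (s, t) = (-0.025288, 0.576604), (ds/dtau, dt/dtau) = (0.747973, 0.261241); Gamma_sss = -0.064823, Gamma_sst = 0.135333, Gamma_stt = -0.174310, Gamma_tss = 0.358968, Gamma_tst = -0.749422, Gamma_ttt = 0.965264; k2 = (0.747973, 0.261241, -0.004726, 0.026170)
  k3: at (s, t) = (-0.025349, 0.576943), (ds/dtau, dt/dtau) = (0.748114, 0.260476); Gamma_sss = -0.064966, Gamma_sst = 0.135641, Gamma_stt = -0.174372, Gamma_tss = 0.359250, Gamma_tst = -0.750069, Gamma_ttt = 0.964242; k3 = (0.748114, 0.260476, -0.004673, 0.025841)
  k4: at (s, t) = (0.049476, 0.602914), (ds/dtau, dt/dtau) = (0.747652, 0.263027); Gamma_sss = -0.071501, Gamma_sst = 0.131267, Gamma_stt = -0.129058, Gamma_tss = 0.403909, Gamma_tst = -0.741528, Gamma_ttt = 0.729047; k4 = (0.747652, 0.263027, -0.002731, 0.015430)
  Y <- Y + (h/6)(k1 + 2k2 + 2k3 + k4): s = 0.0495, t = 0.6030, ds/dtau = 0.7477, dt/dtau = 0.2630
step 3:
  k1: at (s, t) = (0.049467, 0.602963), (ds/dtau, dt/dtau) = (0.747664, 0.262968); Gamma_sss = -0.071526, Gamma_sst = 0.131315, Gamma_stt = -0.129060, Gamma_tss = 0.403956, Gamma_tst = -0.741631, Gamma_ttt = 0.728895; k1 = (0.747664, 0.262968, -0.002728, 0.015410)
  k2: at (s, t) = (0.124234, 0.629259), (ds/dtau, dt/dtau) = (0.747391, 0.264509); Gamma_sss = -0.077205, Gamma_sst = 0.123925, Gamma_stt = -0.080097, Gamma_tss = 0.455040, Gamma_tst = -0.730404, Gamma_ttt = 0.472084; k2 = (0.747391, 0.264509, -0.000268, 0.001578)
  k3: at (s, t) = (0.124206, 0.629413), (ds/dtau, dt/dtau) = (0.747638, 0.263126); Gamma_sss = -0.077297, Gamma_sst = 0.124087, Gamma_stt = -0.080075, Gamma_tss = 0.455212, Gamma_tst = -0.730764, Gamma_ttt = 0.471569; k3 = (0.747638, 0.263126, -0.000071, 0.000420)
  k4: at (s, t) = (0.198995, 0.655588), (ds/dtau, dt/dtau) = (0.747650, 0.263052); Gamma_sss = -0.080741, Gamma_sst = 0.112467, Gamma_stt = -0.029715, Gamma_tss = 0.513273, Gamma_tst = -0.714952, Gamma_ttt = 0.188896; k4 = (0.747650, 0.263052, 0.002951, -0.018760)
  Y <- Y + (h/6)(k1 + 2k2 + 2k3 + k4): s = 0.1990, t = 0.6557, ds/dtau = 0.7476, dt/dtau = 0.2630
step 4:
  k1: at (s, t) = (0.198979, 0.655672), (ds/dtau, dt/dtau) = (0.747649, 0.262989); Gamma_sss = -0.080801, Gamma_sst = 0.112560, Gamma_stt = -0.029681, Gamma_tss = 0.513385, Gamma_tst = -0.715171, Gamma_ttt = 0.188584; k1 = (0.747649, 0.262989, 0.002955, -0.018775)
  k2: at (s, t) = (0.273744, 0.681971), (ds/dtau, dt/dtau) = (0.747945, 0.261112); Gamma_sss = -0.080212, Gamma_sst = 0.096029, Gamma_stt = 0.017588, Gamma_tss = 0.579632, Gamma_tst = -0.693933, Gamma_ttt = -0.127093; k2 = (0.747945, 0.261112, 0.006165, -0.044547)
  k3: at (s, t) = (0.273774, 0.681783), (ds/dtau, dt/dtau) = (0.748266, 0.258535); Gamma_sss = -0.080058, Gamma_sst = 0.095820, Gamma_stt = 0.017451, Gamma_tss = 0.579335, Gamma_tst = -0.693400, Gamma_ttt = -0.126283; k3 = (0.748266, 0.258535, 0.006585, -0.047650)
  k4: at (s, t) = (0.348633, 0.707379), (ds/dtau, dt/dtau) = (0.748966, 0.253459); Gamma_sss = -0.071440, Gamma_sst = 0.072461, Gamma_stt = 0.052209, Gamma_tss = 0.652775, Gamma_tst = -0.662108, Gamma_ttt = -0.477056; k4 = (0.748966, 0.253459, 0.009209, -0.084148)
  Y <- Y + (h/6)(k1 + 2k2 + 2k3 + k4): s = 0.3486, t = 0.7075, ds/dtau = 0.7489, dt/dtau = 0.2534
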